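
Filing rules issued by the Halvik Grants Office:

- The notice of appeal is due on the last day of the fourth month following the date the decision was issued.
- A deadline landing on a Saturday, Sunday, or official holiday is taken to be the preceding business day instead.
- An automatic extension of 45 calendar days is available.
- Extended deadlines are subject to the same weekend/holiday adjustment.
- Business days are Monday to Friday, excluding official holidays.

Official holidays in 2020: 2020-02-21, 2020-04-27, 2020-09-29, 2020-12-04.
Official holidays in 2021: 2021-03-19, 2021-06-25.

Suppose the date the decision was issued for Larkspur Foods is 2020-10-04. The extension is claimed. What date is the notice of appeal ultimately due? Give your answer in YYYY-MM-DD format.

4 months after 2020-10-04 falls in February 2021; the last day of that month is 2021-02-28.
Because 2021-02-28 is a Sunday, the deadline becomes 2021-02-26 (Friday).
With the 45-day extension, 2021-02-26 becomes 2021-04-12.
Since 2021-04-12 is a Monday and not a holiday, the date is unchanged.
Deadline: 2021-04-12.

2021-04-12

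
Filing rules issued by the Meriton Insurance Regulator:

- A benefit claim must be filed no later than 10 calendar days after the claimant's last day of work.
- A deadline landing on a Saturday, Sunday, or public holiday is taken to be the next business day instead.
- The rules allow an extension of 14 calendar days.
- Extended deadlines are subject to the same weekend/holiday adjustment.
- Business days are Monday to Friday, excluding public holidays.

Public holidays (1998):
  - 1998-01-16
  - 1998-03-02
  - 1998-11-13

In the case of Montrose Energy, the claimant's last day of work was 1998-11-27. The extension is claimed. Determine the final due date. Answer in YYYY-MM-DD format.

Adding 10 calendar days to 1998-11-27 gives 1998-12-07.
1998-12-07 falls on a Monday, which is a business day, so no adjustment is needed.
With the 14-day extension, 1998-12-07 becomes 1998-12-21.
1998-12-21 (Monday) is already a business day.
Final deadline: 1998-12-21.

1998-12-21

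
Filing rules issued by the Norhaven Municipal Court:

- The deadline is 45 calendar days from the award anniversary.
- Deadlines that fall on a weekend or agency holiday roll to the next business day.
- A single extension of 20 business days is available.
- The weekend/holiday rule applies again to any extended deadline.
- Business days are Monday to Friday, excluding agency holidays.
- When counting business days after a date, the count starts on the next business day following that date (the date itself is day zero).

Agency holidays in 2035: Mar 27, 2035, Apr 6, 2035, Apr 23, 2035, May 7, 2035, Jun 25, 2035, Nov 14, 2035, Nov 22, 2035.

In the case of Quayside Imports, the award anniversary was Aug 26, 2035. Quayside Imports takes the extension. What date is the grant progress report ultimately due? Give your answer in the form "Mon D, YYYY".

Nov 7, 2035

Adding 45 calendar days to Aug 26, 2035 gives Oct 10, 2035.
Oct 10, 2035 is a Wednesday and not a listed holiday, so it stands.
Counting 20 further business days from Oct 10, 2035 reaches Nov 7, 2035.
Nov 7, 2035 is a Wednesday and not a listed holiday, so it stands.
Final deadline: Nov 7, 2035.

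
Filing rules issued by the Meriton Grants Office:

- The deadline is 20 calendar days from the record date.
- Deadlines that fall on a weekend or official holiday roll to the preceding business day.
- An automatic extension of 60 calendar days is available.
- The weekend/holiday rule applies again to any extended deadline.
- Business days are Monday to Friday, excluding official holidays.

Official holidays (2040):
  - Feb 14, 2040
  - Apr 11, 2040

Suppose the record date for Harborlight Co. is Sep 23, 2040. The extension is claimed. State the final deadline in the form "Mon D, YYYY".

From Sep 23, 2040, 20 calendar days later is Oct 13, 2040.
Oct 13, 2040 is a Saturday; the preceding business day is Oct 12, 2040 (Friday).
Add the 60 calendar-day extension to Oct 12, 2040: Dec 11, 2040.
Dec 11, 2040 falls on a Tuesday, which is a business day, so no adjustment is needed.
Final deadline: Dec 11, 2040.

Dec 11, 2040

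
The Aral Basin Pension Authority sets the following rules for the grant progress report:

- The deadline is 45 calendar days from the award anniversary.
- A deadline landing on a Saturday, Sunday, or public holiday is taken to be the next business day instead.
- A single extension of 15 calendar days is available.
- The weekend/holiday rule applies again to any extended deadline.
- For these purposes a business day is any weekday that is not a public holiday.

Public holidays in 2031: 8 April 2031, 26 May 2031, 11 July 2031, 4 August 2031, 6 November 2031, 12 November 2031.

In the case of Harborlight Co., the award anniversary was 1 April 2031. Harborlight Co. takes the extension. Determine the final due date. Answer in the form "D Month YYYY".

2 June 2031

From 1 April 2031, 45 calendar days later is 16 May 2031.
16 May 2031 (Friday) is already a business day.
The 15-calendar-day extension moves the deadline from 16 May 2031 to 31 May 2031.
31 May 2031 is a Saturday, so it moves to the next business day, 2 June 2031 (Monday).
Final deadline: 2 June 2031.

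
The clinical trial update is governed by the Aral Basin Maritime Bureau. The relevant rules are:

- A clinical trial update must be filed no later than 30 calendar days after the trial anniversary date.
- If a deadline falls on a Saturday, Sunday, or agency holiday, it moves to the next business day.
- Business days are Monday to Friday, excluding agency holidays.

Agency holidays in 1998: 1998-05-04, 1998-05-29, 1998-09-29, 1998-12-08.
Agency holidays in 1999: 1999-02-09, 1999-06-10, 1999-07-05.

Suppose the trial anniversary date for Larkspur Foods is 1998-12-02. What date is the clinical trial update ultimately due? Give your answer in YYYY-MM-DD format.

Adding 30 calendar days to 1998-12-02 gives 1999-01-01.
1999-01-01 (Friday) is already a business day.
The final due date is 1999-01-01.

1999-01-01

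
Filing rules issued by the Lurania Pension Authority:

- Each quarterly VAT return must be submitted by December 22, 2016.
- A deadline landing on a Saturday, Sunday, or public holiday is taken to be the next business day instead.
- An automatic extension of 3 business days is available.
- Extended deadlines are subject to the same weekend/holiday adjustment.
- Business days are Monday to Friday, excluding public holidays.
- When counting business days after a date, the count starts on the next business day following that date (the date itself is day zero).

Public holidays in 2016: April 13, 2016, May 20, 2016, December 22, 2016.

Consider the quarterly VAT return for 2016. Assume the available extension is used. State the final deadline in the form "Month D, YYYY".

The statutory due date is December 22, 2016.
Because December 22, 2016 is a listed holiday, the deadline becomes December 23, 2016 (Friday).
The 3-business-day extension runs from December 23, 2016 to December 28, 2016.
December 28, 2016 is a Wednesday and not a listed holiday, so it stands.
So the filing is due December 28, 2016.

December 28, 2016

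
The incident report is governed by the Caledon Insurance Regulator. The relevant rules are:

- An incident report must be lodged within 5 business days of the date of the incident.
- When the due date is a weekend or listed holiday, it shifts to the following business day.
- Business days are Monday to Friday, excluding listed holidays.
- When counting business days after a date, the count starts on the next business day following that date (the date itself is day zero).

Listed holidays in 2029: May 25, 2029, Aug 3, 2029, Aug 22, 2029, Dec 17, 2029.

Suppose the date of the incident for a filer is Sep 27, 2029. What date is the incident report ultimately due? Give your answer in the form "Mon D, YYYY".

Starting the day after Sep 27, 2029 and counting 5 business days lands on Oct 4, 2029.
Oct 4, 2029 falls on a Thursday, which is a business day, so no adjustment is needed.
So the filing is due Oct 4, 2029.

Oct 4, 2029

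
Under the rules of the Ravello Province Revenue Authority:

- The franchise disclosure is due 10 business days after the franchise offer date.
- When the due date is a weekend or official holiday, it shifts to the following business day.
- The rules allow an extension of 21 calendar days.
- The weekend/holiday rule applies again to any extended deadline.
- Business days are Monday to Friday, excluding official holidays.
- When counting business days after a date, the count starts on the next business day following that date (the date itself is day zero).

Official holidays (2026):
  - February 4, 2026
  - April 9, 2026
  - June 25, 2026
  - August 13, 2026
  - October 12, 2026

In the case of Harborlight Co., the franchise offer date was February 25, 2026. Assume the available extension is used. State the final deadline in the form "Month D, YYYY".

Counting 10 business days after February 25, 2026 (skipping weekends and listed holidays) reaches March 11, 2026.
March 11, 2026 falls on a Wednesday, which is a business day, so no adjustment is needed.
Add the 21 calendar-day extension to March 11, 2026: April 1, 2026.
April 1, 2026 falls on a Wednesday, which is a business day, so no adjustment is needed.
Deadline: April 1, 2026.

April 1, 2026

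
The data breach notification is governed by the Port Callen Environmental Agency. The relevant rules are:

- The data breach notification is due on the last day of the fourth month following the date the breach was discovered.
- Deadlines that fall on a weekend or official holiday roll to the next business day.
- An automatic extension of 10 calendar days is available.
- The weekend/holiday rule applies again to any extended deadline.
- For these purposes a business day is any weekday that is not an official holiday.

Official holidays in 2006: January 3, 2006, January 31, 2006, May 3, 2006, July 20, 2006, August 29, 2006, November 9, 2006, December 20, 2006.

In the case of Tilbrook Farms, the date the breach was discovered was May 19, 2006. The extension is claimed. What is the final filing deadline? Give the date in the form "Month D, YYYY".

4 months after May 19, 2006 falls in September 2006; the last day of that month is September 30, 2006.
Because September 30, 2006 is a Saturday, the deadline becomes October 2, 2006 (Monday).
With the 10-day extension, October 2, 2006 becomes October 12, 2006.
Since October 12, 2006 is a Thursday and not a holiday, the date is unchanged.
The final due date is October 12, 2006.

October 12, 2006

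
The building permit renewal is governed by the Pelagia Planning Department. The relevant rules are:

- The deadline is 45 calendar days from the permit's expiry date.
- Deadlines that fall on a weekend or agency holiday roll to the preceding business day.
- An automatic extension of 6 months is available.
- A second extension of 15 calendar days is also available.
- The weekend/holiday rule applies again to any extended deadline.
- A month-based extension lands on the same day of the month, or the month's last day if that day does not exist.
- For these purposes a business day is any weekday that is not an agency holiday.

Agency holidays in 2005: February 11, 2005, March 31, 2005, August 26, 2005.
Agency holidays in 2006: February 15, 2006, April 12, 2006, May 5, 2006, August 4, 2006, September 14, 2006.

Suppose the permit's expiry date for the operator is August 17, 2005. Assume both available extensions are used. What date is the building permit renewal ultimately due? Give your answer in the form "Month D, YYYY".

45 calendar days after August 17, 2005 is October 1, 2005.
October 1, 2005 is a Saturday; the preceding business day is September 30, 2005 (Friday).
Applying the 6 months extension: 6 months after September 30, 2005 is March 30, 2006.
March 30, 2006 is a Thursday and not a listed holiday, so it stands.
Add the 15 calendar-day extension to March 30, 2006: April 14, 2006.
April 14, 2006 (Friday) is already a business day.
Deadline: April 14, 2006.

April 14, 2006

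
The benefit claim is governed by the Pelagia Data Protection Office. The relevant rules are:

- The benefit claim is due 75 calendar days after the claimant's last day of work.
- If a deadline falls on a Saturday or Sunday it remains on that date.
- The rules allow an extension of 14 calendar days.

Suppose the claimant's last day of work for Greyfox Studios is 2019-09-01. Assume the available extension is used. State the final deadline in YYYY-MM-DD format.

75 calendar days after 2019-09-01 is 2019-11-15.
2019-11-15 falls on a Friday. The rules make no weekend/holiday allowance, so it remains 2019-11-15.
Applying the 14-calendar-day extension: 2019-11-15 + 14 days = 2019-11-29.
No adjustment is made for weekends or holidays, so 2019-11-29 stands.
So the filing is due 2019-11-29.

2019-11-29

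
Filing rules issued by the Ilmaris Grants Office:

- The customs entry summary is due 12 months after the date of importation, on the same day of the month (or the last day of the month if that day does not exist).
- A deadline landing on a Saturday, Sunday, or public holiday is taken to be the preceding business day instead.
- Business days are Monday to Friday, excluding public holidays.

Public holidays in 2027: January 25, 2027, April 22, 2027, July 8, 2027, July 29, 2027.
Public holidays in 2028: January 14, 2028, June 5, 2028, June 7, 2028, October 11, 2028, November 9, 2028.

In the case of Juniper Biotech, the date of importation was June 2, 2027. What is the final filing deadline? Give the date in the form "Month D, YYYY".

Moving 12 months forward from June 2, 2027 on the corresponding day gives June 2, 2028.
June 2, 2028 is a Friday and not a listed holiday, so it stands.
So the filing is due June 2, 2028.

June 2, 2028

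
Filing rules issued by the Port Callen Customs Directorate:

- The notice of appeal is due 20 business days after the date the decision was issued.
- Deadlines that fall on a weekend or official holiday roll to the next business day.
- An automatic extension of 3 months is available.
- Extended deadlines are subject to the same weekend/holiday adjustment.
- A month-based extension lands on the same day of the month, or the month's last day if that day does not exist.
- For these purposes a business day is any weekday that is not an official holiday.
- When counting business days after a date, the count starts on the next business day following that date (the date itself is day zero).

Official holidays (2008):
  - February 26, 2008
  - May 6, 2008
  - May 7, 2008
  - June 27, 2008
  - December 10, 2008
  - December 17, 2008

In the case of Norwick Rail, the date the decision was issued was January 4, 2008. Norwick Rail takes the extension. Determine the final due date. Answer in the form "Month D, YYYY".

May 1, 2008

Starting the day after January 4, 2008 and counting 20 business days lands on February 1, 2008.
February 1, 2008 (Friday) is already a business day.
Add 3 months to February 1, 2008: May 1, 2008.
May 1, 2008 falls on a Thursday, which is a business day, so no adjustment is needed.
Final deadline: May 1, 2008.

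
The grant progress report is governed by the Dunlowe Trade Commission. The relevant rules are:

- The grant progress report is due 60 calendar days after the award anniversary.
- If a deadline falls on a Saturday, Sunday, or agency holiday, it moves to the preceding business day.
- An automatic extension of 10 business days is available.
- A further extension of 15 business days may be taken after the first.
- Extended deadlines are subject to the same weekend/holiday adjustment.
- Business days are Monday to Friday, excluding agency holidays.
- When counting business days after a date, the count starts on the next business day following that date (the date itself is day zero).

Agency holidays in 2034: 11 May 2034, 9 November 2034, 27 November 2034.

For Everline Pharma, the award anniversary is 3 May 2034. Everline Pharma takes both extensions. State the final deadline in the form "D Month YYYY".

Adding 60 calendar days to 3 May 2034 gives 2 July 2034.
2 July 2034 is a Sunday, so it moves to the preceding business day, 30 June 2034 (Friday).
Applying the 10-business-day extension: 10 business days after 30 June 2034 is 14 July 2034.
14 July 2034 falls on a Friday, which is a business day, so no adjustment is needed.
Applying the 15-business-day extension: 15 business days after 14 July 2034 is 4 August 2034.
Since 4 August 2034 is a Friday and not a holiday, the date is unchanged.
Deadline: 4 August 2034.

4 August 2034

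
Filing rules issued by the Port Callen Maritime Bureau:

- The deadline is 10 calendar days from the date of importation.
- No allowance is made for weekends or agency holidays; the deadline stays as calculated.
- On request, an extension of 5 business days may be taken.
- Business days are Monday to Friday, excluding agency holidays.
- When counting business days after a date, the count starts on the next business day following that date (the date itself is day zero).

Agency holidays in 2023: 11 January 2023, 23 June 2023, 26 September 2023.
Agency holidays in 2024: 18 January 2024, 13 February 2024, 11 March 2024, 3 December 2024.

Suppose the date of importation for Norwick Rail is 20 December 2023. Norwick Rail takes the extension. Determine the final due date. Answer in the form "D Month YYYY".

5 January 2024

Adding 10 calendar days to 20 December 2023 gives 30 December 2023.
No adjustment is made for weekends or holidays, so 30 December 2023 stands.
The 5-business-day extension runs from 30 December 2023 to 5 January 2024.
5 January 2024 falls on a Friday. The rules make no weekend/holiday allowance, so it remains 5 January 2024.
Final deadline: 5 January 2024.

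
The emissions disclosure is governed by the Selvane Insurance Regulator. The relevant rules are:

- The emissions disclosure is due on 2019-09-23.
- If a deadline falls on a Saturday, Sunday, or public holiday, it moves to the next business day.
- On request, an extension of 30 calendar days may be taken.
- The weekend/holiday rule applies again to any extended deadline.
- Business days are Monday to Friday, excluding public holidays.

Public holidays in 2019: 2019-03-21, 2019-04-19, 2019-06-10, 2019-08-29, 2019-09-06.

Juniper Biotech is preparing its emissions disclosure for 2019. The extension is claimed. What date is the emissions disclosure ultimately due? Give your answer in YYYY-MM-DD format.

2019-10-23

The stated deadline is 2019-09-23.
Since 2019-09-23 is a Monday and not a holiday, the date is unchanged.
With the 30-day extension, 2019-09-23 becomes 2019-10-23.
2019-10-23 is a Wednesday and not a listed holiday, so it stands.
The final due date is 2019-10-23.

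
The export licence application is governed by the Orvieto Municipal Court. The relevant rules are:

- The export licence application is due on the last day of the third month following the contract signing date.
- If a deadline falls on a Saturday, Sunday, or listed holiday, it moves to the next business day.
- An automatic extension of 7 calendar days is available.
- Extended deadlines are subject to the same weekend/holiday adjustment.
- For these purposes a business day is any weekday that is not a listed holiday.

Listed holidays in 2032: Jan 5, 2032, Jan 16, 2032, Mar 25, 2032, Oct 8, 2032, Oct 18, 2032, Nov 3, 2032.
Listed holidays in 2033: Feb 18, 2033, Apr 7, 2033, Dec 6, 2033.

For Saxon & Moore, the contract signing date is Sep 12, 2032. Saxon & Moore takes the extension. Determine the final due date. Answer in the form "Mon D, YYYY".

3 months after Sep 12, 2032 falls in December 2032; the last day of that month is Dec 31, 2032.
Since Dec 31, 2032 is a Friday and not a holiday, the date is unchanged.
The 7-calendar-day extension moves the deadline from Dec 31, 2032 to Jan 7, 2033.
Jan 7, 2033 is a Friday and not a listed holiday, so it stands.
So the filing is due Jan 7, 2033.

Jan 7, 2033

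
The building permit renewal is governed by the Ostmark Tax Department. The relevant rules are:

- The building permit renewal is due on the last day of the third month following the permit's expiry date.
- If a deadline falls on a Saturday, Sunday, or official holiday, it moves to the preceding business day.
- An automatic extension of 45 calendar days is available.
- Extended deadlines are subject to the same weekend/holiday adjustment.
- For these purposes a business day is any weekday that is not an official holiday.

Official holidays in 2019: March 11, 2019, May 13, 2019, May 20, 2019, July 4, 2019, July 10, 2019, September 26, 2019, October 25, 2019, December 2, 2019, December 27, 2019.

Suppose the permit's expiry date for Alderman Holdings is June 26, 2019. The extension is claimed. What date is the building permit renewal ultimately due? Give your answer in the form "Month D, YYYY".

November 14, 2019

3 months after June 26, 2019 falls in September 2019; the last day of that month is September 30, 2019.
September 30, 2019 falls on a Monday, which is a business day, so no adjustment is needed.
Applying the 45-calendar-day extension: September 30, 2019 + 45 days = November 14, 2019.
November 14, 2019 is a Thursday and not a listed holiday, so it stands.
Final deadline: November 14, 2019.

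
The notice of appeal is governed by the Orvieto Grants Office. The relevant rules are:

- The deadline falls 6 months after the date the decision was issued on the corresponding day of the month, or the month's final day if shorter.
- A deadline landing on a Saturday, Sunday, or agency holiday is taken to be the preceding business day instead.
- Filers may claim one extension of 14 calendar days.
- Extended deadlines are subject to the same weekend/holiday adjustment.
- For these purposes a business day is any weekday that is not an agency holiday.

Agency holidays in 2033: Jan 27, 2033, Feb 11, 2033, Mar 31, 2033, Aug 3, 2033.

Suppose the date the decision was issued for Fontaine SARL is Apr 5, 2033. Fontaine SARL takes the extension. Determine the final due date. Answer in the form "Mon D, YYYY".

Oct 19, 2033

6 months from Apr 5, 2033 is Oct 5, 2033.
Oct 5, 2033 is a Wednesday and not a listed holiday, so it stands.
The 14-calendar-day extension moves the deadline from Oct 5, 2033 to Oct 19, 2033.
Oct 19, 2033 (Wednesday) is already a business day.
The final due date is Oct 19, 2033.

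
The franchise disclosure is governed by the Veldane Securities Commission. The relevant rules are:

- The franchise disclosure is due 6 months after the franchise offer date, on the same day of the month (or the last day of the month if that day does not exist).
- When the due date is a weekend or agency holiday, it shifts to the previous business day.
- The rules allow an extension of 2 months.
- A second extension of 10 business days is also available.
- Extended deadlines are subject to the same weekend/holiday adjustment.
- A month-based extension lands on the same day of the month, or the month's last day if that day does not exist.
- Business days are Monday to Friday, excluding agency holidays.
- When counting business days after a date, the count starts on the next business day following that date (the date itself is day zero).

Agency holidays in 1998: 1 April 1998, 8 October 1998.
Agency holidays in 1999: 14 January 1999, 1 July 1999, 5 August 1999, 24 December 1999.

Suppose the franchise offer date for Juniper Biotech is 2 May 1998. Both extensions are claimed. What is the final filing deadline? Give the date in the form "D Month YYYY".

6 months from 2 May 1998 is 2 November 1998.
2 November 1998 is a Monday and not a listed holiday, so it stands.
Applying the 2 months extension: 2 months after 2 November 1998 is 2 January 1999.
Because 2 January 1999 is a Saturday, the deadline becomes 1 January 1999 (Friday).
The 10-business-day extension runs from 1 January 1999 to 18 January 1999.
18 January 1999 (Monday) is already a business day.
The final due date is 18 January 1999.

18 January 1999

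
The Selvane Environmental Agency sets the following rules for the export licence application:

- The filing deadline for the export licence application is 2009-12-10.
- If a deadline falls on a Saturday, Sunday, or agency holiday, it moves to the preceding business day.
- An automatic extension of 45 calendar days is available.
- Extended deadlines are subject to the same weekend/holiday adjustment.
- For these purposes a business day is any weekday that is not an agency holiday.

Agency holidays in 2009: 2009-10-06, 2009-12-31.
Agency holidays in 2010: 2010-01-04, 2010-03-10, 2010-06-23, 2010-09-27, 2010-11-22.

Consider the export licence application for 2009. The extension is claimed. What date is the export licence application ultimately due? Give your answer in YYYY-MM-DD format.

Start from the fixed due date, 2009-12-10.
2009-12-10 is a Thursday and not a listed holiday, so it stands.
Applying the 45-calendar-day extension: 2009-12-10 + 45 days = 2010-01-24.
2010-01-24 is a Sunday; the preceding business day is 2010-01-22 (Friday).
The final due date is 2010-01-22.

2010-01-22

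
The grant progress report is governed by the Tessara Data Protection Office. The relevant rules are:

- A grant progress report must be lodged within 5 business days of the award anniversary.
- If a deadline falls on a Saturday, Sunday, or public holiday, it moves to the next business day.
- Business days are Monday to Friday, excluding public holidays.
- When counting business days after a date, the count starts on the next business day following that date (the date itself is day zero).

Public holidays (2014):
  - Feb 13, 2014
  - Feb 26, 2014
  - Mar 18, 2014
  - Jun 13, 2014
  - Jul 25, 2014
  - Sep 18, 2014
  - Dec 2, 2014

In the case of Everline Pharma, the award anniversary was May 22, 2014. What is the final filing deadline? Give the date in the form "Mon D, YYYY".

May 29, 2014

Counting 5 business days after May 22, 2014 (skipping weekends and listed holidays) reaches May 29, 2014.
May 29, 2014 (Thursday) is already a business day.
So the filing is due May 29, 2014.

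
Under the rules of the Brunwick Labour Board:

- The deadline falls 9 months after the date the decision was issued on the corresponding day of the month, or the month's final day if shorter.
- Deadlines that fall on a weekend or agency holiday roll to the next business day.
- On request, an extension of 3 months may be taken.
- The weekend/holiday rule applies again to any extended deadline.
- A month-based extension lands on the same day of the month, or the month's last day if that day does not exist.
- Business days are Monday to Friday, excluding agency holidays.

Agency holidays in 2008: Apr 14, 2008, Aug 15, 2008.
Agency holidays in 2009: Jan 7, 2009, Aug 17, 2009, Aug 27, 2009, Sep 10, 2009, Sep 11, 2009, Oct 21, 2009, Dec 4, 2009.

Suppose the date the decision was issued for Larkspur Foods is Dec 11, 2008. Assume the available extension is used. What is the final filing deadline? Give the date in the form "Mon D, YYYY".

9 months from Dec 11, 2008 is Sep 11, 2009.
Sep 11, 2009 falls on a listed holiday. Rolling to the next business day gives Sep 14, 2009, a Monday.
The 3 months extension carries Sep 14, 2009 to Dec 14, 2009.
Dec 14, 2009 (Monday) is already a business day.
The final due date is Dec 14, 2009.

Dec 14, 2009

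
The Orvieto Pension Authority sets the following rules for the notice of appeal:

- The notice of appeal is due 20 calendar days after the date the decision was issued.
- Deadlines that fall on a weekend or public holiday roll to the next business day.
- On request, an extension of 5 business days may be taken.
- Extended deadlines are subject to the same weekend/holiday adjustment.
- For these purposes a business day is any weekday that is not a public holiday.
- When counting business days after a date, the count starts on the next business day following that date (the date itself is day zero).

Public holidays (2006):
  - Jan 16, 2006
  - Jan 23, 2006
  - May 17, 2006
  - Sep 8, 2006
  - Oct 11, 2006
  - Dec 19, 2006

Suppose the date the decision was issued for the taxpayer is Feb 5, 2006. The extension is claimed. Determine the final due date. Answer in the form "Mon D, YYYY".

20 calendar days after Feb 5, 2006 is Feb 25, 2006.
Feb 25, 2006 is a Saturday; the next business day is Feb 27, 2006 (Monday).
The 5-business-day extension runs from Feb 27, 2006 to Mar 6, 2006.
Mar 6, 2006 falls on a Monday, which is a business day, so no adjustment is needed.
So the filing is due Mar 6, 2006.

Mar 6, 2006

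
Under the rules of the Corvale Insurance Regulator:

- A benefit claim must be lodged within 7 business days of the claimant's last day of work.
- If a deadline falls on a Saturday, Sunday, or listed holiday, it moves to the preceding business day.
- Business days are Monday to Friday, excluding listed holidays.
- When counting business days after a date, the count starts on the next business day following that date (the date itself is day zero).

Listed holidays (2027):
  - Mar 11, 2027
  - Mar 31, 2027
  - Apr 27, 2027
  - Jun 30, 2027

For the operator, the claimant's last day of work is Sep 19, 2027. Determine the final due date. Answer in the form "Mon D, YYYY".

Counting 7 business days after Sep 19, 2027 (skipping weekends and listed holidays) reaches Sep 28, 2027.
Since Sep 28, 2027 is a Tuesday and not a holiday, the date is unchanged.
Deadline: Sep 28, 2027.

Sep 28, 2027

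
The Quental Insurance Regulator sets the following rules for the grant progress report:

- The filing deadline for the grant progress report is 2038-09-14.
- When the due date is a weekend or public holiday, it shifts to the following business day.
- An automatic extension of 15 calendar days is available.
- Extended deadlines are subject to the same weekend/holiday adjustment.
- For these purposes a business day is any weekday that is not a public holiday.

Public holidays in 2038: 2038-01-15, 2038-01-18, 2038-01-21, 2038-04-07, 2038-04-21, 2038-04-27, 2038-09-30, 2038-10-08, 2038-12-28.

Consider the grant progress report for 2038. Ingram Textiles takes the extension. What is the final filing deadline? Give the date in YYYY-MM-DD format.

Start from the fixed due date, 2038-09-14.
2038-09-14 is a Tuesday and not a listed holiday, so it stands.
Applying the 15-calendar-day extension: 2038-09-14 + 15 days = 2038-09-29.
2038-09-29 is a Wednesday and not a listed holiday, so it stands.
So the filing is due 2038-09-29.

2038-09-29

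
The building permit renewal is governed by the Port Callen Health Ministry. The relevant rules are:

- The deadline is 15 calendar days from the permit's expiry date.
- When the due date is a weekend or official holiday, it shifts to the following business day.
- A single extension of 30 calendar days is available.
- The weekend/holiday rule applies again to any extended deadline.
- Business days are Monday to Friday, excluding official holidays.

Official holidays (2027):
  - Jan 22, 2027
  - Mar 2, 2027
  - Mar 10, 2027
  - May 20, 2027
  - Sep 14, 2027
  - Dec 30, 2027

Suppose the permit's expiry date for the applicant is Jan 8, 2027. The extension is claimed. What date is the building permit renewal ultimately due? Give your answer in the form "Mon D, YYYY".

Feb 24, 2027

15 calendar days after Jan 8, 2027 is Jan 23, 2027.
Because Jan 23, 2027 is a Saturday, the deadline becomes Jan 25, 2027 (Monday).
With the 30-day extension, Jan 25, 2027 becomes Feb 24, 2027.
Feb 24, 2027 falls on a Wednesday, which is a business day, so no adjustment is needed.
Deadline: Feb 24, 2027.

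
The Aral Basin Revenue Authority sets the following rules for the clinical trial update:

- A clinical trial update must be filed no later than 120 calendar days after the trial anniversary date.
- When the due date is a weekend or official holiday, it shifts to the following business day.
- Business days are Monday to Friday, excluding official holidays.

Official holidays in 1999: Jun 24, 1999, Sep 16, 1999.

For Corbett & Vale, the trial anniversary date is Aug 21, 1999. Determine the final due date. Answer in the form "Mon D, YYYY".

120 calendar days after Aug 21, 1999 is Dec 19, 1999.
Dec 19, 1999 is a Sunday, so it moves to the next business day, Dec 20, 1999 (Monday).
Final deadline: Dec 20, 1999.

Dec 20, 1999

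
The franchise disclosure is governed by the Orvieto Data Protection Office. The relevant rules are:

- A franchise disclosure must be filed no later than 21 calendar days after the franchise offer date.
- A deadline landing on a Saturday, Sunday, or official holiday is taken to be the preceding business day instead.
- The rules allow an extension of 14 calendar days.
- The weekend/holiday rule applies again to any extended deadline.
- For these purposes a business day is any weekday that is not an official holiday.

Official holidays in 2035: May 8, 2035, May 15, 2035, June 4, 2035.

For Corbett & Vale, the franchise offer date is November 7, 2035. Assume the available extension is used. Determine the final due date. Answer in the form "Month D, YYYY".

December 12, 2035

From November 7, 2035, 21 calendar days later is November 28, 2035.
November 28, 2035 (Wednesday) is already a business day.
The 14-calendar-day extension moves the deadline from November 28, 2035 to December 12, 2035.
December 12, 2035 is a Wednesday and not a listed holiday, so it stands.
The final due date is December 12, 2035.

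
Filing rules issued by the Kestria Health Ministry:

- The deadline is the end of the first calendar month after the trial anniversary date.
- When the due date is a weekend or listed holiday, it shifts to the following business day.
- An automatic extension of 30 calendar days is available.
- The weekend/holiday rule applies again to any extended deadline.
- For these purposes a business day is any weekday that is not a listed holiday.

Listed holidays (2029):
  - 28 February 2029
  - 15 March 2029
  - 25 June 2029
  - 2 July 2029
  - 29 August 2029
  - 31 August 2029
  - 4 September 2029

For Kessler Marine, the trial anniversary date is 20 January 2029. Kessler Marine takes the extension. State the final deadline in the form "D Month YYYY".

2 April 2029

1 month after 20 January 2029 falls in February 2029; the last day of that month is 28 February 2029.
28 February 2029 falls on a listed holiday. Rolling to the next business day gives 1 March 2029, a Thursday.
Add the 30 calendar-day extension to 1 March 2029: 31 March 2029.
31 March 2029 is a Saturday; the next business day is 2 April 2029 (Monday).
So the filing is due 2 April 2029.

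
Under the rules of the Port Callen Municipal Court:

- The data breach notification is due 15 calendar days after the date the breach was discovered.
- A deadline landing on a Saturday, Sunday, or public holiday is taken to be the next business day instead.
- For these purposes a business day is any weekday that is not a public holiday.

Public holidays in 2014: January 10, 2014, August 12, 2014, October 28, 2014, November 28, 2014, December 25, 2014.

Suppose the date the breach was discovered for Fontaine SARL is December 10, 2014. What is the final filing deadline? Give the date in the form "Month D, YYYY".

Adding 15 calendar days to December 10, 2014 gives December 25, 2014.
Because December 25, 2014 is a listed holiday, the deadline becomes December 26, 2014 (Friday).
So the filing is due December 26, 2014.

December 26, 2014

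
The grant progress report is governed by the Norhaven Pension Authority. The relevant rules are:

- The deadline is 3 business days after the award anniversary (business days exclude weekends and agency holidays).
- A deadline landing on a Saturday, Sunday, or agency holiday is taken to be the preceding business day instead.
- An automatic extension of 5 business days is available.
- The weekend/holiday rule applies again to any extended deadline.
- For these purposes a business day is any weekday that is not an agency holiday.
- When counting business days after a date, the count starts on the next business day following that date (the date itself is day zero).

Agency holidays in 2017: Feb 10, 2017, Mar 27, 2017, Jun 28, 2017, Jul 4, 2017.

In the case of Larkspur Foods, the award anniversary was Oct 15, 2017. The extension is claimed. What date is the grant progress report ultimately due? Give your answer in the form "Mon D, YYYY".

Oct 25, 2017

Starting the day after Oct 15, 2017 and counting 3 business days lands on Oct 18, 2017.
Since Oct 18, 2017 is a Wednesday and not a holiday, the date is unchanged.
Counting 5 further business days from Oct 18, 2017 reaches Oct 25, 2017.
Oct 25, 2017 falls on a Wednesday, which is a business day, so no adjustment is needed.
So the filing is due Oct 25, 2017.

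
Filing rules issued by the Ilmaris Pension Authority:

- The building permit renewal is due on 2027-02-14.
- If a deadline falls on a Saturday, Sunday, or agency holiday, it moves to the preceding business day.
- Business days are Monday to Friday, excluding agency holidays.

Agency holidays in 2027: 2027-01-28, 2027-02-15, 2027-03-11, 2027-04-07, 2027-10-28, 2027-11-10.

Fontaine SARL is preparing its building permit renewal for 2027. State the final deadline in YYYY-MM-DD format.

2027-02-12

The stated deadline is 2027-02-14.
2027-02-14 falls on a Sunday. Rolling to the preceding business day gives 2027-02-12, a Friday.
Deadline: 2027-02-12.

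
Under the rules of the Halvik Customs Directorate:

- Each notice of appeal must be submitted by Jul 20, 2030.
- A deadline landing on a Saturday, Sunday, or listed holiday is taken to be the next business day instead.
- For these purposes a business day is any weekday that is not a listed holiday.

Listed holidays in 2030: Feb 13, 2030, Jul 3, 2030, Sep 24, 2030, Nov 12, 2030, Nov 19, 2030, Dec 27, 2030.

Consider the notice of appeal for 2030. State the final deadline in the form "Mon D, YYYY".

Jul 22, 2030

The stated deadline is Jul 20, 2030.
Jul 20, 2030 is a Saturday; the next business day is Jul 22, 2030 (Monday).
So the filing is due Jul 22, 2030.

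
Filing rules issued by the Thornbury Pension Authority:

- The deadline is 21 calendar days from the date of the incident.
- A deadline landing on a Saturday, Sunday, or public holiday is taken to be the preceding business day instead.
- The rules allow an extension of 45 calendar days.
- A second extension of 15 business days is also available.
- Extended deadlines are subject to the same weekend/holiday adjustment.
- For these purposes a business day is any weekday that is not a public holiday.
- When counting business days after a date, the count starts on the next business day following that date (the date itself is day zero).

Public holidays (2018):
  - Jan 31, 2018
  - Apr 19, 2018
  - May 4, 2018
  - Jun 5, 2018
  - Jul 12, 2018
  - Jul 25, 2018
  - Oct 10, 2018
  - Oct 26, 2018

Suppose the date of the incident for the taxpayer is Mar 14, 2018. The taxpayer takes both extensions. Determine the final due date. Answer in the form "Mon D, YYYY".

Jun 11, 2018

21 calendar days after Mar 14, 2018 is Apr 4, 2018.
Apr 4, 2018 is a Wednesday and not a listed holiday, so it stands.
Add the 45 calendar-day extension to Apr 4, 2018: May 19, 2018.
May 19, 2018 is a Saturday; the preceding business day is May 18, 2018 (Friday).
Applying the 15-business-day extension: 15 business days after May 18, 2018 is Jun 11, 2018.
Since Jun 11, 2018 is a Monday and not a holiday, the date is unchanged.
Deadline: Jun 11, 2018.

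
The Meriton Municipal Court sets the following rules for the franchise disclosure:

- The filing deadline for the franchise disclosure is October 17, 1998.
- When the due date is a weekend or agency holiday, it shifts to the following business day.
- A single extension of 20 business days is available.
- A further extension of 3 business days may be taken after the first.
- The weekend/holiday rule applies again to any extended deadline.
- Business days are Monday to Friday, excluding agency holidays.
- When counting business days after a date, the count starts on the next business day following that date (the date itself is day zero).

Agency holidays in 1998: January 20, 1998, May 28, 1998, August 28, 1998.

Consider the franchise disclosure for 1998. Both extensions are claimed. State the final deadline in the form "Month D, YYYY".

The stated deadline is October 17, 1998.
Because October 17, 1998 is a Saturday, the deadline becomes October 19, 1998 (Monday).
Counting 20 further business days from October 19, 1998 reaches November 16, 1998.
Since November 16, 1998 is a Monday and not a holiday, the date is unchanged.
Counting 3 further business days from November 16, 1998 reaches November 19, 1998.
November 19, 1998 is a Thursday and not a listed holiday, so it stands.
The final due date is November 19, 1998.

November 19, 1998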